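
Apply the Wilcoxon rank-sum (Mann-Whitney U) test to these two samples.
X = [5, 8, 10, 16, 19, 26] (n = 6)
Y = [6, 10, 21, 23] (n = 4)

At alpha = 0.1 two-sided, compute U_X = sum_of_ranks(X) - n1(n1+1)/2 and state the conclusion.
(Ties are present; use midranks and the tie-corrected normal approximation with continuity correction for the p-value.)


Step 1: Combine and sort all 10 observations; assign midranks.
sorted (value, group): (5,X), (6,Y), (8,X), (10,X), (10,Y), (16,X), (19,X), (21,Y), (23,Y), (26,X)
ranks: 5->1, 6->2, 8->3, 10->4.5, 10->4.5, 16->6, 19->7, 21->8, 23->9, 26->10
Step 2: Rank sum for X: R1 = 1 + 3 + 4.5 + 6 + 7 + 10 = 31.5.
Step 3: U_X = R1 - n1(n1+1)/2 = 31.5 - 6*7/2 = 31.5 - 21 = 10.5.
       U_Y = n1*n2 - U_X = 24 - 10.5 = 13.5.
Step 4: Ties are present, so use the tie-corrected normal approximation (with continuity correction) for the p-value.
Step 5: p-value = 0.830664; compare to alpha = 0.1. fail to reject H0.

U_X = 10.5, p = 0.830664, fail to reject H0 at alpha = 0.1.


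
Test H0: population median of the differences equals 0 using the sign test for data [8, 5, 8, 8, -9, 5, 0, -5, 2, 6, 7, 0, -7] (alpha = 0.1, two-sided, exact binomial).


Step 1: Discard zero differences. Original n = 13; n_eff = number of nonzero differences = 11.
Nonzero differences (with sign): +8, +5, +8, +8, -9, +5, -5, +2, +6, +7, -7
Step 2: Count signs: positive = 8, negative = 3.
Step 3: Under H0: P(positive) = 0.5, so the number of positives S ~ Bin(11, 0.5).
Step 4: Two-sided exact p-value = sum of Bin(11,0.5) probabilities at or below the observed probability = 0.226562.
Step 5: alpha = 0.1. fail to reject H0.

n_eff = 11, pos = 8, neg = 3, p = 0.226562, fail to reject H0.


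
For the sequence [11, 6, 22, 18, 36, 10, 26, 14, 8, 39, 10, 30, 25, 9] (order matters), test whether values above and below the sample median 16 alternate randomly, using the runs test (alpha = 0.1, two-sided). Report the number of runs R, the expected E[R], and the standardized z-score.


Step 1: Compute median = 16; label A = above, B = below.
Labels in order: BBAAABABBABAAB  (n_A = 7, n_B = 7)
Step 2: Count runs R = 9.
Step 3: Under H0 (random ordering), E[R] = 2*n_A*n_B/(n_A+n_B) + 1 = 2*7*7/14 + 1 = 8.0000.
        Var[R] = 2*n_A*n_B*(2*n_A*n_B - n_A - n_B) / ((n_A+n_B)^2 * (n_A+n_B-1)) = 8232/2548 = 3.2308.
        SD[R] = 1.7974.
Step 4: Continuity-corrected z = (R - 0.5 - E[R]) / SD[R] = (9 - 0.5 - 8.0000) / 1.7974 = 0.2782.
Step 5: Two-sided p-value via normal approximation = 2*(1 - Phi(|z|)) = 0.780879.
Step 6: alpha = 0.1. fail to reject H0.

R = 9, z = 0.2782, p = 0.780879, fail to reject H0.


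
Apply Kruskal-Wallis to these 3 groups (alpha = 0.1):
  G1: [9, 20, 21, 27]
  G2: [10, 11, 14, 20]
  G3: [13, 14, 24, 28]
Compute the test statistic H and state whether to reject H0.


Step 1: Combine all N = 12 observations and assign midranks.
sorted (value, group, rank): (9,G1,1), (10,G2,2), (11,G2,3), (13,G3,4), (14,G2,5.5), (14,G3,5.5), (20,G1,7.5), (20,G2,7.5), (21,G1,9), (24,G3,10), (27,G1,11), (28,G3,12)
Step 2: Sum ranks within each group.
R_1 = 28.5 (n_1 = 4)
R_2 = 18 (n_2 = 4)
R_3 = 31.5 (n_3 = 4)
Step 3: H = 12/(N(N+1)) * sum(R_i^2/n_i) - 3(N+1)
     = 12/(12*13) * (28.5^2/4 + 18^2/4 + 31.5^2/4) - 3*13
     = 0.076923 * 532.125 - 39
     = 1.932692.
Step 4: Ties present; correction factor C = 1 - 12/(12^3 - 12) = 0.993007. Corrected H = 1.932692 / 0.993007 = 1.946303.
Step 5: Under H0, H ~ chi^2(2); p-value = 0.377890.
Step 6: alpha = 0.1. fail to reject H0.

H = 1.9463, df = 2, p = 0.377890, fail to reject H0.


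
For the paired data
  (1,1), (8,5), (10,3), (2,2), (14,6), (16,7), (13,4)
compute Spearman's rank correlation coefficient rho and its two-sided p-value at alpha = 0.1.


Step 1: Rank x and y separately (midranks; no ties here).
rank(x): 1->1, 8->3, 10->4, 2->2, 14->6, 16->7, 13->5
rank(y): 1->1, 5->5, 3->3, 2->2, 6->6, 7->7, 4->4
Step 2: d_i = R_x(i) - R_y(i); compute d_i^2.
  (1-1)^2=0, (3-5)^2=4, (4-3)^2=1, (2-2)^2=0, (6-6)^2=0, (7-7)^2=0, (5-4)^2=1
sum(d^2) = 6.
Step 3: rho = 1 - 6*6 / (7*(7^2 - 1)) = 1 - 36/336 = 0.892857.
Step 4: Under H0, t = rho * sqrt((n-2)/(1-rho^2)) = 4.4333 ~ t(5).
Step 5: Two-sided p-value from the t-distribution with 5 df = 0.006807.
Step 6: alpha = 0.1. reject H0.

rho = 0.8929, p = 0.006807, reject H0 at alpha = 0.1.


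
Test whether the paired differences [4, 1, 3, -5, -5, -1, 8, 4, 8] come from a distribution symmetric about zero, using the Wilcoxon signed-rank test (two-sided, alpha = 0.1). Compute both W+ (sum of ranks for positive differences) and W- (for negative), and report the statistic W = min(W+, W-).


Step 1: Drop any zero differences (none here) and take |d_i|.
|d| = [4, 1, 3, 5, 5, 1, 8, 4, 8]
Step 2: Midrank |d_i| (ties get averaged ranks).
ranks: |4|->4.5, |1|->1.5, |3|->3, |5|->6.5, |5|->6.5, |1|->1.5, |8|->8.5, |4|->4.5, |8|->8.5
Step 3: Attach original signs; sum ranks with positive sign and with negative sign.
W+ = 4.5 + 1.5 + 3 + 8.5 + 4.5 + 8.5 = 30.5
W- = 6.5 + 6.5 + 1.5 = 14.5
(Check: W+ + W- = 45 should equal n(n+1)/2 = 45.)
Step 4: Test statistic W = min(W+, W-) = 14.5.
Step 5: Ties in |d|, so use the tie-corrected normal approximation.
        E[W] = n(n+1)/4 = 9*10/4 = 22.5.
        Tie groups: |d|=1 (t=2), |d|=4 (t=2), |d|=5 (t=2), |d|=8 (t=2); sum(t^3 - t) = 24.
        Var[W] = n(n+1)(2n+1)/24 - sum(t^3-t)/48 = 1710/24 - 24/48 = 70.75.
        z = (W - E[W]) / sqrt(Var[W]) = (14.5 - 22.5) / 8.4113 = -0.9511.
        Two-sided p = 2*Phi(z) = 0.341553.
Step 6: alpha = 0.1. fail to reject H0.

W+ = 30.5, W- = 14.5, W = min = 14.5, p = 0.341553, fail to reject H0.


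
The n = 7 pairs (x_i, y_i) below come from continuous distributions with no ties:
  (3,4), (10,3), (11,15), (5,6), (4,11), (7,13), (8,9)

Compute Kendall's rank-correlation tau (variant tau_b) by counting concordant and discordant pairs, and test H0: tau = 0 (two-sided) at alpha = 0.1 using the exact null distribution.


Step 1: Enumerate the 21 unordered pairs (i,j) with i<j and classify each by sign(x_j-x_i) * sign(y_j-y_i).
  (1,2):dx=+7,dy=-1->D; (1,3):dx=+8,dy=+11->C; (1,4):dx=+2,dy=+2->C; (1,5):dx=+1,dy=+7->C
  (1,6):dx=+4,dy=+9->C; (1,7):dx=+5,dy=+5->C; (2,3):dx=+1,dy=+12->C; (2,4):dx=-5,dy=+3->D
  (2,5):dx=-6,dy=+8->D; (2,6):dx=-3,dy=+10->D; (2,7):dx=-2,dy=+6->D; (3,4):dx=-6,dy=-9->C
  (3,5):dx=-7,dy=-4->C; (3,6):dx=-4,dy=-2->C; (3,7):dx=-3,dy=-6->C; (4,5):dx=-1,dy=+5->D
  (4,6):dx=+2,dy=+7->C; (4,7):dx=+3,dy=+3->C; (5,6):dx=+3,dy=+2->C; (5,7):dx=+4,dy=-2->D
  (6,7):dx=+1,dy=-4->D
Step 2: C = 13, D = 8, total pairs = 21.
Step 3: tau = (C - D)/(n(n-1)/2) = (13 - 8)/21 = 0.238095.
Step 4: Exact two-sided p-value (enumerate n! = 5040 permutations of y under H0): p = 0.561905.
Step 5: alpha = 0.1. fail to reject H0.

tau_b = 0.2381 (C=13, D=8), p = 0.561905, fail to reject H0.


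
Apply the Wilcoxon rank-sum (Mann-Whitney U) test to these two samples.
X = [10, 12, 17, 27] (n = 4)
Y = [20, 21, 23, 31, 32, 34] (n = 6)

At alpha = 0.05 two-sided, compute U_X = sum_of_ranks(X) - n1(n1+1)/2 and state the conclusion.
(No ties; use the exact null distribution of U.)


Step 1: Combine and sort all 10 observations; assign midranks.
sorted (value, group): (10,X), (12,X), (17,X), (20,Y), (21,Y), (23,Y), (27,X), (31,Y), (32,Y), (34,Y)
ranks: 10->1, 12->2, 17->3, 20->4, 21->5, 23->6, 27->7, 31->8, 32->9, 34->10
Step 2: Rank sum for X: R1 = 1 + 2 + 3 + 7 = 13.
Step 3: U_X = R1 - n1(n1+1)/2 = 13 - 4*5/2 = 13 - 10 = 3.
       U_Y = n1*n2 - U_X = 24 - 3 = 21.
Step 4: No ties, so the exact null distribution of U (based on enumerating the C(10,4) = 210 equally likely rank assignments) gives the two-sided p-value.
Step 5: p-value = 0.066667; compare to alpha = 0.05. fail to reject H0.

U_X = 3, p = 0.066667, fail to reject H0 at alpha = 0.05.


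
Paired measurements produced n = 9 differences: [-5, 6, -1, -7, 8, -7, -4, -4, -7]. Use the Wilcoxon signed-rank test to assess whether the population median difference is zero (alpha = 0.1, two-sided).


Step 1: Drop any zero differences (none here) and take |d_i|.
|d| = [5, 6, 1, 7, 8, 7, 4, 4, 7]
Step 2: Midrank |d_i| (ties get averaged ranks).
ranks: |5|->4, |6|->5, |1|->1, |7|->7, |8|->9, |7|->7, |4|->2.5, |4|->2.5, |7|->7
Step 3: Attach original signs; sum ranks with positive sign and with negative sign.
W+ = 5 + 9 = 14
W- = 4 + 1 + 7 + 7 + 2.5 + 2.5 + 7 = 31
(Check: W+ + W- = 45 should equal n(n+1)/2 = 45.)
Step 4: Test statistic W = min(W+, W-) = 14.
Step 5: Ties in |d|, so use the tie-corrected normal approximation.
        E[W] = n(n+1)/4 = 9*10/4 = 22.5.
        Tie groups: |d|=4 (t=2), |d|=7 (t=3); sum(t^3 - t) = 30.
        Var[W] = n(n+1)(2n+1)/24 - sum(t^3-t)/48 = 1710/24 - 30/48 = 70.625.
        z = (W - E[W]) / sqrt(Var[W]) = (14 - 22.5) / 8.4039 = -1.0114.
        Two-sided p = 2*Phi(z) = 0.311806.
Step 6: alpha = 0.1. fail to reject H0.

W+ = 14, W- = 31, W = min = 14, p = 0.311806, fail to reject H0.


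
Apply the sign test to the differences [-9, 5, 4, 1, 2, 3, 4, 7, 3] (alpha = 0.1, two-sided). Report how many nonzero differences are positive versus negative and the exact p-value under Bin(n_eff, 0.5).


Step 1: Discard zero differences. Original n = 9; n_eff = number of nonzero differences = 9.
Nonzero differences (with sign): -9, +5, +4, +1, +2, +3, +4, +7, +3
Step 2: Count signs: positive = 8, negative = 1.
Step 3: Under H0: P(positive) = 0.5, so the number of positives S ~ Bin(9, 0.5).
Step 4: Two-sided exact p-value = sum of Bin(9,0.5) probabilities at or below the observed probability = 0.039062.
Step 5: alpha = 0.1. reject H0.

n_eff = 9, pos = 8, neg = 1, p = 0.039062, reject H0.


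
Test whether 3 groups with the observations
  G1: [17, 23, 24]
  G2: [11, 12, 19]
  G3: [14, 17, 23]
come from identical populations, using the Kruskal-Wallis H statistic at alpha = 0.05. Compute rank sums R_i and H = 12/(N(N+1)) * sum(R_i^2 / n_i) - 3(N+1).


Step 1: Combine all N = 9 observations and assign midranks.
sorted (value, group, rank): (11,G2,1), (12,G2,2), (14,G3,3), (17,G1,4.5), (17,G3,4.5), (19,G2,6), (23,G1,7.5), (23,G3,7.5), (24,G1,9)
Step 2: Sum ranks within each group.
R_1 = 21 (n_1 = 3)
R_2 = 9 (n_2 = 3)
R_3 = 15 (n_3 = 3)
Step 3: H = 12/(N(N+1)) * sum(R_i^2/n_i) - 3(N+1)
     = 12/(9*10) * (21^2/3 + 9^2/3 + 15^2/3) - 3*10
     = 0.133333 * 249 - 30
     = 3.200000.
Step 4: Ties present; correction factor C = 1 - 12/(9^3 - 9) = 0.983333. Corrected H = 3.200000 / 0.983333 = 3.254237.
Step 5: Under H0, H ~ chi^2(2); p-value = 0.196495.
Step 6: alpha = 0.05. fail to reject H0.

H = 3.2542, df = 2, p = 0.196495, fail to reject H0.


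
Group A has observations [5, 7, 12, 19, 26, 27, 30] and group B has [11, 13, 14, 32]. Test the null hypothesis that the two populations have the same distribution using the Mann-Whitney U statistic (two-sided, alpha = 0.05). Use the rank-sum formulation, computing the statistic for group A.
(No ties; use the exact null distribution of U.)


Step 1: Combine and sort all 11 observations; assign midranks.
sorted (value, group): (5,X), (7,X), (11,Y), (12,X), (13,Y), (14,Y), (19,X), (26,X), (27,X), (30,X), (32,Y)
ranks: 5->1, 7->2, 11->3, 12->4, 13->5, 14->6, 19->7, 26->8, 27->9, 30->10, 32->11
Step 2: Rank sum for X: R1 = 1 + 2 + 4 + 7 + 8 + 9 + 10 = 41.
Step 3: U_X = R1 - n1(n1+1)/2 = 41 - 7*8/2 = 41 - 28 = 13.
       U_Y = n1*n2 - U_X = 28 - 13 = 15.
Step 4: No ties, so the exact null distribution of U (based on enumerating the C(11,7) = 330 equally likely rank assignments) gives the two-sided p-value.
Step 5: p-value = 0.927273; compare to alpha = 0.05. fail to reject H0.

U_X = 13, p = 0.927273, fail to reject H0 at alpha = 0.05.


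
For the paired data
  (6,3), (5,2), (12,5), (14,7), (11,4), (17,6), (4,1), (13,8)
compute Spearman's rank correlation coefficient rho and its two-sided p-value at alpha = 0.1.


Step 1: Rank x and y separately (midranks; no ties here).
rank(x): 6->3, 5->2, 12->5, 14->7, 11->4, 17->8, 4->1, 13->6
rank(y): 3->3, 2->2, 5->5, 7->7, 4->4, 6->6, 1->1, 8->8
Step 2: d_i = R_x(i) - R_y(i); compute d_i^2.
  (3-3)^2=0, (2-2)^2=0, (5-5)^2=0, (7-7)^2=0, (4-4)^2=0, (8-6)^2=4, (1-1)^2=0, (6-8)^2=4
sum(d^2) = 8.
Step 3: rho = 1 - 6*8 / (8*(8^2 - 1)) = 1 - 48/504 = 0.904762.
Step 4: Under H0, t = rho * sqrt((n-2)/(1-rho^2)) = 5.2034 ~ t(6).
Step 5: Two-sided p-value from the t-distribution with 6 df = 0.002008.
Step 6: alpha = 0.1. reject H0.

rho = 0.9048, p = 0.002008, reject H0 at alpha = 0.1.


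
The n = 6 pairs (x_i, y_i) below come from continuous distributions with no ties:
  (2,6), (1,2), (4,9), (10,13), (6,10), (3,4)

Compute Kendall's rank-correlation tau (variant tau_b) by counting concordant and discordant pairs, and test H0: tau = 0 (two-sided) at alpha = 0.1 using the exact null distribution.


Step 1: Enumerate the 15 unordered pairs (i,j) with i<j and classify each by sign(x_j-x_i) * sign(y_j-y_i).
  (1,2):dx=-1,dy=-4->C; (1,3):dx=+2,dy=+3->C; (1,4):dx=+8,dy=+7->C; (1,5):dx=+4,dy=+4->C
  (1,6):dx=+1,dy=-2->D; (2,3):dx=+3,dy=+7->C; (2,4):dx=+9,dy=+11->C; (2,5):dx=+5,dy=+8->C
  (2,6):dx=+2,dy=+2->C; (3,4):dx=+6,dy=+4->C; (3,5):dx=+2,dy=+1->C; (3,6):dx=-1,dy=-5->C
  (4,5):dx=-4,dy=-3->C; (4,6):dx=-7,dy=-9->C; (5,6):dx=-3,dy=-6->C
Step 2: C = 14, D = 1, total pairs = 15.
Step 3: tau = (C - D)/(n(n-1)/2) = (14 - 1)/15 = 0.866667.
Step 4: Exact two-sided p-value (enumerate n! = 720 permutations of y under H0): p = 0.016667.
Step 5: alpha = 0.1. reject H0.

tau_b = 0.8667 (C=14, D=1), p = 0.016667, reject H0.


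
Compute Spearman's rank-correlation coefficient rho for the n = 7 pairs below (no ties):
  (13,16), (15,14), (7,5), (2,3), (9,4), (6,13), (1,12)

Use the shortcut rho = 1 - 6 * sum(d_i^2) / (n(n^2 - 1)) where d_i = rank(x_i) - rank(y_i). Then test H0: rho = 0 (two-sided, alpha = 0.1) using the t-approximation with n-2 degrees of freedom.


Step 1: Rank x and y separately (midranks; no ties here).
rank(x): 13->6, 15->7, 7->4, 2->2, 9->5, 6->3, 1->1
rank(y): 16->7, 14->6, 5->3, 3->1, 4->2, 13->5, 12->4
Step 2: d_i = R_x(i) - R_y(i); compute d_i^2.
  (6-7)^2=1, (7-6)^2=1, (4-3)^2=1, (2-1)^2=1, (5-2)^2=9, (3-5)^2=4, (1-4)^2=9
sum(d^2) = 26.
Step 3: rho = 1 - 6*26 / (7*(7^2 - 1)) = 1 - 156/336 = 0.535714.
Step 4: Under H0, t = rho * sqrt((n-2)/(1-rho^2)) = 1.4186 ~ t(5).
Step 5: Two-sided p-value from the t-distribution with 5 df = 0.215217.
Step 6: alpha = 0.1. fail to reject H0.

rho = 0.5357, p = 0.215217, fail to reject H0 at alpha = 0.1.


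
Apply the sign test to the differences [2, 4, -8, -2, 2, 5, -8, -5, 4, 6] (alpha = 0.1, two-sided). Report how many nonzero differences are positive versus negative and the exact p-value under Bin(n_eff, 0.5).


Step 1: Discard zero differences. Original n = 10; n_eff = number of nonzero differences = 10.
Nonzero differences (with sign): +2, +4, -8, -2, +2, +5, -8, -5, +4, +6
Step 2: Count signs: positive = 6, negative = 4.
Step 3: Under H0: P(positive) = 0.5, so the number of positives S ~ Bin(10, 0.5).
Step 4: Two-sided exact p-value = sum of Bin(10,0.5) probabilities at or below the observed probability = 0.753906.
Step 5: alpha = 0.1. fail to reject H0.

n_eff = 10, pos = 6, neg = 4, p = 0.753906, fail to reject H0.


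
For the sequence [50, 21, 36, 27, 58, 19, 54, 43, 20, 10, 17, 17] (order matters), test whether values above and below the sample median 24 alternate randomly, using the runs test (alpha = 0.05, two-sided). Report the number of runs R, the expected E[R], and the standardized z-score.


Step 1: Compute median = 24; label A = above, B = below.
Labels in order: ABAAABAABBBB  (n_A = 6, n_B = 6)
Step 2: Count runs R = 6.
Step 3: Under H0 (random ordering), E[R] = 2*n_A*n_B/(n_A+n_B) + 1 = 2*6*6/12 + 1 = 7.0000.
        Var[R] = 2*n_A*n_B*(2*n_A*n_B - n_A - n_B) / ((n_A+n_B)^2 * (n_A+n_B-1)) = 4320/1584 = 2.7273.
        SD[R] = 1.6514.
Step 4: Continuity-corrected z = (R + 0.5 - E[R]) / SD[R] = (6 + 0.5 - 7.0000) / 1.6514 = -0.3028.
Step 5: Two-sided p-value via normal approximation = 2*(1 - Phi(|z|)) = 0.762069.
Step 6: alpha = 0.05. fail to reject H0.

R = 6, z = -0.3028, p = 0.762069, fail to reject H0.


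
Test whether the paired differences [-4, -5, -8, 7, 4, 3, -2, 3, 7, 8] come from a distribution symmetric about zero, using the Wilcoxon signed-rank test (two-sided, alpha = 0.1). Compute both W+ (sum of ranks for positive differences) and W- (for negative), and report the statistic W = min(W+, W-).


Step 1: Drop any zero differences (none here) and take |d_i|.
|d| = [4, 5, 8, 7, 4, 3, 2, 3, 7, 8]
Step 2: Midrank |d_i| (ties get averaged ranks).
ranks: |4|->4.5, |5|->6, |8|->9.5, |7|->7.5, |4|->4.5, |3|->2.5, |2|->1, |3|->2.5, |7|->7.5, |8|->9.5
Step 3: Attach original signs; sum ranks with positive sign and with negative sign.
W+ = 7.5 + 4.5 + 2.5 + 2.5 + 7.5 + 9.5 = 34
W- = 4.5 + 6 + 9.5 + 1 = 21
(Check: W+ + W- = 55 should equal n(n+1)/2 = 55.)
Step 4: Test statistic W = min(W+, W-) = 21.
Step 5: Ties in |d|, so use the tie-corrected normal approximation.
        E[W] = n(n+1)/4 = 10*11/4 = 27.5.
        Tie groups: |d|=3 (t=2), |d|=4 (t=2), |d|=7 (t=2), |d|=8 (t=2); sum(t^3 - t) = 24.
        Var[W] = n(n+1)(2n+1)/24 - sum(t^3-t)/48 = 2310/24 - 24/48 = 95.75.
        z = (W - E[W]) / sqrt(Var[W]) = (21 - 27.5) / 9.7852 = -0.6643.
        Two-sided p = 2*Phi(z) = 0.506518.
Step 6: alpha = 0.1. fail to reject H0.

W+ = 34, W- = 21, W = min = 21, p = 0.506518, fail to reject H0.


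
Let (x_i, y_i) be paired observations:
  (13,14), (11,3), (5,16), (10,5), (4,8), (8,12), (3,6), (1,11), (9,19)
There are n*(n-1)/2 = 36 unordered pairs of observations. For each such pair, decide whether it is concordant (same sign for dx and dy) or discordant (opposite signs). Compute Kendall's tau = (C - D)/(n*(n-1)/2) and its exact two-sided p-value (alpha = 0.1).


Step 1: Enumerate the 36 unordered pairs (i,j) with i<j and classify each by sign(x_j-x_i) * sign(y_j-y_i).
  (1,2):dx=-2,dy=-11->C; (1,3):dx=-8,dy=+2->D; (1,4):dx=-3,dy=-9->C; (1,5):dx=-9,dy=-6->C
  (1,6):dx=-5,dy=-2->C; (1,7):dx=-10,dy=-8->C; (1,8):dx=-12,dy=-3->C; (1,9):dx=-4,dy=+5->D
  (2,3):dx=-6,dy=+13->D; (2,4):dx=-1,dy=+2->D; (2,5):dx=-7,dy=+5->D; (2,6):dx=-3,dy=+9->D
  (2,7):dx=-8,dy=+3->D; (2,8):dx=-10,dy=+8->D; (2,9):dx=-2,dy=+16->D; (3,4):dx=+5,dy=-11->D
  (3,5):dx=-1,dy=-8->C; (3,6):dx=+3,dy=-4->D; (3,7):dx=-2,dy=-10->C; (3,8):dx=-4,dy=-5->C
  (3,9):dx=+4,dy=+3->C; (4,5):dx=-6,dy=+3->D; (4,6):dx=-2,dy=+7->D; (4,7):dx=-7,dy=+1->D
  (4,8):dx=-9,dy=+6->D; (4,9):dx=-1,dy=+14->D; (5,6):dx=+4,dy=+4->C; (5,7):dx=-1,dy=-2->C
  (5,8):dx=-3,dy=+3->D; (5,9):dx=+5,dy=+11->C; (6,7):dx=-5,dy=-6->C; (6,8):dx=-7,dy=-1->C
  (6,9):dx=+1,dy=+7->C; (7,8):dx=-2,dy=+5->D; (7,9):dx=+6,dy=+13->C; (8,9):dx=+8,dy=+8->C
Step 2: C = 18, D = 18, total pairs = 36.
Step 3: tau = (C - D)/(n(n-1)/2) = (18 - 18)/36 = 0.000000.
Step 4: Exact two-sided p-value (enumerate n! = 362880 permutations of y under H0): p = 1.000000.
Step 5: alpha = 0.1. fail to reject H0.

tau_b = 0.0000 (C=18, D=18), p = 1.000000, fail to reject H0.


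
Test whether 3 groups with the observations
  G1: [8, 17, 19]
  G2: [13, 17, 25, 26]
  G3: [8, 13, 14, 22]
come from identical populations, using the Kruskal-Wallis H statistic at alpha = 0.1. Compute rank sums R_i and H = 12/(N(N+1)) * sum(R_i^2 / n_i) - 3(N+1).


Step 1: Combine all N = 11 observations and assign midranks.
sorted (value, group, rank): (8,G1,1.5), (8,G3,1.5), (13,G2,3.5), (13,G3,3.5), (14,G3,5), (17,G1,6.5), (17,G2,6.5), (19,G1,8), (22,G3,9), (25,G2,10), (26,G2,11)
Step 2: Sum ranks within each group.
R_1 = 16 (n_1 = 3)
R_2 = 31 (n_2 = 4)
R_3 = 19 (n_3 = 4)
Step 3: H = 12/(N(N+1)) * sum(R_i^2/n_i) - 3(N+1)
     = 12/(11*12) * (16^2/3 + 31^2/4 + 19^2/4) - 3*12
     = 0.090909 * 415.833 - 36
     = 1.803030.
Step 4: Ties present; correction factor C = 1 - 18/(11^3 - 11) = 0.986364. Corrected H = 1.803030 / 0.986364 = 1.827957.
Step 5: Under H0, H ~ chi^2(2); p-value = 0.400926.
Step 6: alpha = 0.1. fail to reject H0.

H = 1.8280, df = 2, p = 0.400926, fail to reject H0.


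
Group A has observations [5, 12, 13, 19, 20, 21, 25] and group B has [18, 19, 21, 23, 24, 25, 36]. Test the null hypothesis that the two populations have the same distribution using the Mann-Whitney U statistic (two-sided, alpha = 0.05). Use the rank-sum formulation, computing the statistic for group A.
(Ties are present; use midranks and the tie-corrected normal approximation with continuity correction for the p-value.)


Step 1: Combine and sort all 14 observations; assign midranks.
sorted (value, group): (5,X), (12,X), (13,X), (18,Y), (19,X), (19,Y), (20,X), (21,X), (21,Y), (23,Y), (24,Y), (25,X), (25,Y), (36,Y)
ranks: 5->1, 12->2, 13->3, 18->4, 19->5.5, 19->5.5, 20->7, 21->8.5, 21->8.5, 23->10, 24->11, 25->12.5, 25->12.5, 36->14
Step 2: Rank sum for X: R1 = 1 + 2 + 3 + 5.5 + 7 + 8.5 + 12.5 = 39.5.
Step 3: U_X = R1 - n1(n1+1)/2 = 39.5 - 7*8/2 = 39.5 - 28 = 11.5.
       U_Y = n1*n2 - U_X = 49 - 11.5 = 37.5.
Step 4: Ties are present, so use the tie-corrected normal approximation (with continuity correction) for the p-value.
Step 5: p-value = 0.109049; compare to alpha = 0.05. fail to reject H0.

U_X = 11.5, p = 0.109049, fail to reject H0 at alpha = 0.05.


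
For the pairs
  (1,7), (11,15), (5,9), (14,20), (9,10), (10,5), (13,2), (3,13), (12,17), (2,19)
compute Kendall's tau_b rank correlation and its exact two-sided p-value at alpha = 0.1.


Step 1: Enumerate the 45 unordered pairs (i,j) with i<j and classify each by sign(x_j-x_i) * sign(y_j-y_i).
  (1,2):dx=+10,dy=+8->C; (1,3):dx=+4,dy=+2->C; (1,4):dx=+13,dy=+13->C; (1,5):dx=+8,dy=+3->C
  (1,6):dx=+9,dy=-2->D; (1,7):dx=+12,dy=-5->D; (1,8):dx=+2,dy=+6->C; (1,9):dx=+11,dy=+10->C
  (1,10):dx=+1,dy=+12->C; (2,3):dx=-6,dy=-6->C; (2,4):dx=+3,dy=+5->C; (2,5):dx=-2,dy=-5->C
  (2,6):dx=-1,dy=-10->C; (2,7):dx=+2,dy=-13->D; (2,8):dx=-8,dy=-2->C; (2,9):dx=+1,dy=+2->C
  (2,10):dx=-9,dy=+4->D; (3,4):dx=+9,dy=+11->C; (3,5):dx=+4,dy=+1->C; (3,6):dx=+5,dy=-4->D
  (3,7):dx=+8,dy=-7->D; (3,8):dx=-2,dy=+4->D; (3,9):dx=+7,dy=+8->C; (3,10):dx=-3,dy=+10->D
  (4,5):dx=-5,dy=-10->C; (4,6):dx=-4,dy=-15->C; (4,7):dx=-1,dy=-18->C; (4,8):dx=-11,dy=-7->C
  (4,9):dx=-2,dy=-3->C; (4,10):dx=-12,dy=-1->C; (5,6):dx=+1,dy=-5->D; (5,7):dx=+4,dy=-8->D
  (5,8):dx=-6,dy=+3->D; (5,9):dx=+3,dy=+7->C; (5,10):dx=-7,dy=+9->D; (6,7):dx=+3,dy=-3->D
  (6,8):dx=-7,dy=+8->D; (6,9):dx=+2,dy=+12->C; (6,10):dx=-8,dy=+14->D; (7,8):dx=-10,dy=+11->D
  (7,9):dx=-1,dy=+15->D; (7,10):dx=-11,dy=+17->D; (8,9):dx=+9,dy=+4->C; (8,10):dx=-1,dy=+6->D
  (9,10):dx=-10,dy=+2->D
Step 2: C = 25, D = 20, total pairs = 45.
Step 3: tau = (C - D)/(n(n-1)/2) = (25 - 20)/45 = 0.111111.
Step 4: Exact two-sided p-value (enumerate n! = 3628800 permutations of y under H0): p = 0.727490.
Step 5: alpha = 0.1. fail to reject H0.

tau_b = 0.1111 (C=25, D=20), p = 0.727490, fail to reject H0.


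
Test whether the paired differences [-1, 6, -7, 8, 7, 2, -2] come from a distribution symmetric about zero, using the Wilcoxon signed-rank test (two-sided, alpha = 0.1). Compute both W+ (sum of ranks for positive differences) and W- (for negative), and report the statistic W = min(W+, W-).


Step 1: Drop any zero differences (none here) and take |d_i|.
|d| = [1, 6, 7, 8, 7, 2, 2]
Step 2: Midrank |d_i| (ties get averaged ranks).
ranks: |1|->1, |6|->4, |7|->5.5, |8|->7, |7|->5.5, |2|->2.5, |2|->2.5
Step 3: Attach original signs; sum ranks with positive sign and with negative sign.
W+ = 4 + 7 + 5.5 + 2.5 = 19
W- = 1 + 5.5 + 2.5 = 9
(Check: W+ + W- = 28 should equal n(n+1)/2 = 28.)
Step 4: Test statistic W = min(W+, W-) = 9.
Step 5: Ties in |d|, so use the tie-corrected normal approximation.
        E[W] = n(n+1)/4 = 7*8/4 = 14.
        Tie groups: |d|=2 (t=2), |d|=7 (t=2); sum(t^3 - t) = 12.
        Var[W] = n(n+1)(2n+1)/24 - sum(t^3-t)/48 = 840/24 - 12/48 = 34.75.
        z = (W - E[W]) / sqrt(Var[W]) = (9 - 14) / 5.8949 = -0.8482.
        Two-sided p = 2*Phi(z) = 0.396333.
Step 6: alpha = 0.1. fail to reject H0.

W+ = 19, W- = 9, W = min = 9, p = 0.396333, fail to reject H0.


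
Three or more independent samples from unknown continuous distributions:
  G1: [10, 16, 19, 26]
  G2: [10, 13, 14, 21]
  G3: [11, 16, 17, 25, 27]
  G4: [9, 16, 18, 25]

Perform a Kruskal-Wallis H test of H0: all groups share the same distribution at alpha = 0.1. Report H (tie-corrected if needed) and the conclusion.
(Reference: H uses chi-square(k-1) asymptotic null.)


Step 1: Combine all N = 17 observations and assign midranks.
sorted (value, group, rank): (9,G4,1), (10,G1,2.5), (10,G2,2.5), (11,G3,4), (13,G2,5), (14,G2,6), (16,G1,8), (16,G3,8), (16,G4,8), (17,G3,10), (18,G4,11), (19,G1,12), (21,G2,13), (25,G3,14.5), (25,G4,14.5), (26,G1,16), (27,G3,17)
Step 2: Sum ranks within each group.
R_1 = 38.5 (n_1 = 4)
R_2 = 26.5 (n_2 = 4)
R_3 = 53.5 (n_3 = 5)
R_4 = 34.5 (n_4 = 4)
Step 3: H = 12/(N(N+1)) * sum(R_i^2/n_i) - 3(N+1)
     = 12/(17*18) * (38.5^2/4 + 26.5^2/4 + 53.5^2/5 + 34.5^2/4) - 3*18
     = 0.039216 * 1416.14 - 54
     = 1.534804.
Step 4: Ties present; correction factor C = 1 - 36/(17^3 - 17) = 0.992647. Corrected H = 1.534804 / 0.992647 = 1.546173.
Step 5: Under H0, H ~ chi^2(3); p-value = 0.671655.
Step 6: alpha = 0.1. fail to reject H0.

H = 1.5462, df = 3, p = 0.671655, fail to reject H0.


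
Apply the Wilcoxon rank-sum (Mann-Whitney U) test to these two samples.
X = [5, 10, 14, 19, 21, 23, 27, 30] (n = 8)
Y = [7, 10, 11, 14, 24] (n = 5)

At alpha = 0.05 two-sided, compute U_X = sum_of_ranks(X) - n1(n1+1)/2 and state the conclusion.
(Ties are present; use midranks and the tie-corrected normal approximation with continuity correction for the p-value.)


Step 1: Combine and sort all 13 observations; assign midranks.
sorted (value, group): (5,X), (7,Y), (10,X), (10,Y), (11,Y), (14,X), (14,Y), (19,X), (21,X), (23,X), (24,Y), (27,X), (30,X)
ranks: 5->1, 7->2, 10->3.5, 10->3.5, 11->5, 14->6.5, 14->6.5, 19->8, 21->9, 23->10, 24->11, 27->12, 30->13
Step 2: Rank sum for X: R1 = 1 + 3.5 + 6.5 + 8 + 9 + 10 + 12 + 13 = 63.
Step 3: U_X = R1 - n1(n1+1)/2 = 63 - 8*9/2 = 63 - 36 = 27.
       U_Y = n1*n2 - U_X = 40 - 27 = 13.
Step 4: Ties are present, so use the tie-corrected normal approximation (with continuity correction) for the p-value.
Step 5: p-value = 0.340019; compare to alpha = 0.05. fail to reject H0.

U_X = 27, p = 0.340019, fail to reject H0 at alpha = 0.05.


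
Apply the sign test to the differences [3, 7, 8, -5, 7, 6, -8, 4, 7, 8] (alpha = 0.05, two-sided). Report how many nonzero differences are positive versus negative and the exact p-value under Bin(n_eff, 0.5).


Step 1: Discard zero differences. Original n = 10; n_eff = number of nonzero differences = 10.
Nonzero differences (with sign): +3, +7, +8, -5, +7, +6, -8, +4, +7, +8
Step 2: Count signs: positive = 8, negative = 2.
Step 3: Under H0: P(positive) = 0.5, so the number of positives S ~ Bin(10, 0.5).
Step 4: Two-sided exact p-value = sum of Bin(10,0.5) probabilities at or below the observed probability = 0.109375.
Step 5: alpha = 0.05. fail to reject H0.

n_eff = 10, pos = 8, neg = 2, p = 0.109375, fail to reject H0.


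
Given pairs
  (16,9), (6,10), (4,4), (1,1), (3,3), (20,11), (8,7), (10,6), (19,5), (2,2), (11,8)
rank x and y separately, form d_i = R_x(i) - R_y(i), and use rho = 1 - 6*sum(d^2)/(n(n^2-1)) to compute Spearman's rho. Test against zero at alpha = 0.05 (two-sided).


Step 1: Rank x and y separately (midranks; no ties here).
rank(x): 16->9, 6->5, 4->4, 1->1, 3->3, 20->11, 8->6, 10->7, 19->10, 2->2, 11->8
rank(y): 9->9, 10->10, 4->4, 1->1, 3->3, 11->11, 7->7, 6->6, 5->5, 2->2, 8->8
Step 2: d_i = R_x(i) - R_y(i); compute d_i^2.
  (9-9)^2=0, (5-10)^2=25, (4-4)^2=0, (1-1)^2=0, (3-3)^2=0, (11-11)^2=0, (6-7)^2=1, (7-6)^2=1, (10-5)^2=25, (2-2)^2=0, (8-8)^2=0
sum(d^2) = 52.
Step 3: rho = 1 - 6*52 / (11*(11^2 - 1)) = 1 - 312/1320 = 0.763636.
Step 4: Under H0, t = rho * sqrt((n-2)/(1-rho^2)) = 3.5482 ~ t(9).
Step 5: Two-sided p-value from the t-distribution with 9 df = 0.006233.
Step 6: alpha = 0.05. reject H0.

rho = 0.7636, p = 0.006233, reject H0 at alpha = 0.05.


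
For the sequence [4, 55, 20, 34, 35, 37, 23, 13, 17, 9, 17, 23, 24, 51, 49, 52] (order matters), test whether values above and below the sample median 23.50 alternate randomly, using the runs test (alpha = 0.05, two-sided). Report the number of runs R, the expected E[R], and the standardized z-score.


Step 1: Compute median = 23.50; label A = above, B = below.
Labels in order: BABAAABBBBBBAAAA  (n_A = 8, n_B = 8)
Step 2: Count runs R = 6.
Step 3: Under H0 (random ordering), E[R] = 2*n_A*n_B/(n_A+n_B) + 1 = 2*8*8/16 + 1 = 9.0000.
        Var[R] = 2*n_A*n_B*(2*n_A*n_B - n_A - n_B) / ((n_A+n_B)^2 * (n_A+n_B-1)) = 14336/3840 = 3.7333.
        SD[R] = 1.9322.
Step 4: Continuity-corrected z = (R + 0.5 - E[R]) / SD[R] = (6 + 0.5 - 9.0000) / 1.9322 = -1.2939.
Step 5: Two-sided p-value via normal approximation = 2*(1 - Phi(|z|)) = 0.195709.
Step 6: alpha = 0.05. fail to reject H0.

R = 6, z = -1.2939, p = 0.195709, fail to reject H0.


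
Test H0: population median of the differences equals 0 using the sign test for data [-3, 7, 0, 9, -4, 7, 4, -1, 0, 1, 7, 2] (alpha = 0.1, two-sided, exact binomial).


Step 1: Discard zero differences. Original n = 12; n_eff = number of nonzero differences = 10.
Nonzero differences (with sign): -3, +7, +9, -4, +7, +4, -1, +1, +7, +2
Step 2: Count signs: positive = 7, negative = 3.
Step 3: Under H0: P(positive) = 0.5, so the number of positives S ~ Bin(10, 0.5).
Step 4: Two-sided exact p-value = sum of Bin(10,0.5) probabilities at or below the observed probability = 0.343750.
Step 5: alpha = 0.1. fail to reject H0.

n_eff = 10, pos = 7, neg = 3, p = 0.343750, fail to reject H0.


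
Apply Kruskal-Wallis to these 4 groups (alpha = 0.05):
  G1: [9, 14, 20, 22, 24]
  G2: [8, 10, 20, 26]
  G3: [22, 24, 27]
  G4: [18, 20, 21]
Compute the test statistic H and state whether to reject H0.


Step 1: Combine all N = 15 observations and assign midranks.
sorted (value, group, rank): (8,G2,1), (9,G1,2), (10,G2,3), (14,G1,4), (18,G4,5), (20,G1,7), (20,G2,7), (20,G4,7), (21,G4,9), (22,G1,10.5), (22,G3,10.5), (24,G1,12.5), (24,G3,12.5), (26,G2,14), (27,G3,15)
Step 2: Sum ranks within each group.
R_1 = 36 (n_1 = 5)
R_2 = 25 (n_2 = 4)
R_3 = 38 (n_3 = 3)
R_4 = 21 (n_4 = 3)
Step 3: H = 12/(N(N+1)) * sum(R_i^2/n_i) - 3(N+1)
     = 12/(15*16) * (36^2/5 + 25^2/4 + 38^2/3 + 21^2/3) - 3*16
     = 0.050000 * 1043.78 - 48
     = 4.189167.
Step 4: Ties present; correction factor C = 1 - 36/(15^3 - 15) = 0.989286. Corrected H = 4.189167 / 0.989286 = 4.234537.
Step 5: Under H0, H ~ chi^2(3); p-value = 0.237227.
Step 6: alpha = 0.05. fail to reject H0.

H = 4.2345, df = 3, p = 0.237227, fail to reject H0.


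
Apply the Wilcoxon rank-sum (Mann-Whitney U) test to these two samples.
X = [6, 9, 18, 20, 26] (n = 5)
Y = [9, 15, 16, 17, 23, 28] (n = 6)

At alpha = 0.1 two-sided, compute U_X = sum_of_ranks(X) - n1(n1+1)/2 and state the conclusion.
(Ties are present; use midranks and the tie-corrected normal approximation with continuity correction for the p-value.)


Step 1: Combine and sort all 11 observations; assign midranks.
sorted (value, group): (6,X), (9,X), (9,Y), (15,Y), (16,Y), (17,Y), (18,X), (20,X), (23,Y), (26,X), (28,Y)
ranks: 6->1, 9->2.5, 9->2.5, 15->4, 16->5, 17->6, 18->7, 20->8, 23->9, 26->10, 28->11
Step 2: Rank sum for X: R1 = 1 + 2.5 + 7 + 8 + 10 = 28.5.
Step 3: U_X = R1 - n1(n1+1)/2 = 28.5 - 5*6/2 = 28.5 - 15 = 13.5.
       U_Y = n1*n2 - U_X = 30 - 13.5 = 16.5.
Step 4: Ties are present, so use the tie-corrected normal approximation (with continuity correction) for the p-value.
Step 5: p-value = 0.854805; compare to alpha = 0.1. fail to reject H0.

U_X = 13.5, p = 0.854805, fail to reject H0 at alpha = 0.1.


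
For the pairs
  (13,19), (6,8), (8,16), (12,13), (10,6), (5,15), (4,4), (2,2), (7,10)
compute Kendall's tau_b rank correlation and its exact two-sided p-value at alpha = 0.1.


Step 1: Enumerate the 36 unordered pairs (i,j) with i<j and classify each by sign(x_j-x_i) * sign(y_j-y_i).
  (1,2):dx=-7,dy=-11->C; (1,3):dx=-5,dy=-3->C; (1,4):dx=-1,dy=-6->C; (1,5):dx=-3,dy=-13->C
  (1,6):dx=-8,dy=-4->C; (1,7):dx=-9,dy=-15->C; (1,8):dx=-11,dy=-17->C; (1,9):dx=-6,dy=-9->C
  (2,3):dx=+2,dy=+8->C; (2,4):dx=+6,dy=+5->C; (2,5):dx=+4,dy=-2->D; (2,6):dx=-1,dy=+7->D
  (2,7):dx=-2,dy=-4->C; (2,8):dx=-4,dy=-6->C; (2,9):dx=+1,dy=+2->C; (3,4):dx=+4,dy=-3->D
  (3,5):dx=+2,dy=-10->D; (3,6):dx=-3,dy=-1->C; (3,7):dx=-4,dy=-12->C; (3,8):dx=-6,dy=-14->C
  (3,9):dx=-1,dy=-6->C; (4,5):dx=-2,dy=-7->C; (4,6):dx=-7,dy=+2->D; (4,7):dx=-8,dy=-9->C
  (4,8):dx=-10,dy=-11->C; (4,9):dx=-5,dy=-3->C; (5,6):dx=-5,dy=+9->D; (5,7):dx=-6,dy=-2->C
  (5,8):dx=-8,dy=-4->C; (5,9):dx=-3,dy=+4->D; (6,7):dx=-1,dy=-11->C; (6,8):dx=-3,dy=-13->C
  (6,9):dx=+2,dy=-5->D; (7,8):dx=-2,dy=-2->C; (7,9):dx=+3,dy=+6->C; (8,9):dx=+5,dy=+8->C
Step 2: C = 28, D = 8, total pairs = 36.
Step 3: tau = (C - D)/(n(n-1)/2) = (28 - 8)/36 = 0.555556.
Step 4: Exact two-sided p-value (enumerate n! = 362880 permutations of y under H0): p = 0.044615.
Step 5: alpha = 0.1. reject H0.

tau_b = 0.5556 (C=28, D=8), p = 0.044615, reject H0.


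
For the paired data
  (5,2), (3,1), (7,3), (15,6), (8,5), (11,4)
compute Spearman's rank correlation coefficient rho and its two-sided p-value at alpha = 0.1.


Step 1: Rank x and y separately (midranks; no ties here).
rank(x): 5->2, 3->1, 7->3, 15->6, 8->4, 11->5
rank(y): 2->2, 1->1, 3->3, 6->6, 5->5, 4->4
Step 2: d_i = R_x(i) - R_y(i); compute d_i^2.
  (2-2)^2=0, (1-1)^2=0, (3-3)^2=0, (6-6)^2=0, (4-5)^2=1, (5-4)^2=1
sum(d^2) = 2.
Step 3: rho = 1 - 6*2 / (6*(6^2 - 1)) = 1 - 12/210 = 0.942857.
Step 4: Under H0, t = rho * sqrt((n-2)/(1-rho^2)) = 5.6595 ~ t(4).
Step 5: Two-sided p-value from the t-distribution with 4 df = 0.004805.
Step 6: alpha = 0.1. reject H0.

rho = 0.9429, p = 0.004805, reject H0 at alpha = 0.1.


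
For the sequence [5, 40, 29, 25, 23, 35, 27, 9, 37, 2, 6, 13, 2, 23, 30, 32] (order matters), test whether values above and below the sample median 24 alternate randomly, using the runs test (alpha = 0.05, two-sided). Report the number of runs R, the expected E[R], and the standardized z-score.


Step 1: Compute median = 24; label A = above, B = below.
Labels in order: BAAABAABABBBBBAA  (n_A = 8, n_B = 8)
Step 2: Count runs R = 8.
Step 3: Under H0 (random ordering), E[R] = 2*n_A*n_B/(n_A+n_B) + 1 = 2*8*8/16 + 1 = 9.0000.
        Var[R] = 2*n_A*n_B*(2*n_A*n_B - n_A - n_B) / ((n_A+n_B)^2 * (n_A+n_B-1)) = 14336/3840 = 3.7333.
        SD[R] = 1.9322.
Step 4: Continuity-corrected z = (R + 0.5 - E[R]) / SD[R] = (8 + 0.5 - 9.0000) / 1.9322 = -0.2588.
Step 5: Two-sided p-value via normal approximation = 2*(1 - Phi(|z|)) = 0.795809.
Step 6: alpha = 0.05. fail to reject H0.

R = 8, z = -0.2588, p = 0.795809, fail to reject H0.


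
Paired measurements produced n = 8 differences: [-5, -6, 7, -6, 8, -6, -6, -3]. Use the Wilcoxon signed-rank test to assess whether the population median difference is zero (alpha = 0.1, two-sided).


Step 1: Drop any zero differences (none here) and take |d_i|.
|d| = [5, 6, 7, 6, 8, 6, 6, 3]
Step 2: Midrank |d_i| (ties get averaged ranks).
ranks: |5|->2, |6|->4.5, |7|->7, |6|->4.5, |8|->8, |6|->4.5, |6|->4.5, |3|->1
Step 3: Attach original signs; sum ranks with positive sign and with negative sign.
W+ = 7 + 8 = 15
W- = 2 + 4.5 + 4.5 + 4.5 + 4.5 + 1 = 21
(Check: W+ + W- = 36 should equal n(n+1)/2 = 36.)
Step 4: Test statistic W = min(W+, W-) = 15.
Step 5: Ties in |d|, so use the tie-corrected normal approximation.
        E[W] = n(n+1)/4 = 8*9/4 = 18.
        Tie groups: |d|=6 (t=4); sum(t^3 - t) = 60.
        Var[W] = n(n+1)(2n+1)/24 - sum(t^3-t)/48 = 1224/24 - 60/48 = 49.75.
        z = (W - E[W]) / sqrt(Var[W]) = (15 - 18) / 7.0534 = -0.4253.
        Two-sided p = 2*Phi(z) = 0.670597.
Step 6: alpha = 0.1. fail to reject H0.

W+ = 15, W- = 21, W = min = 15, p = 0.670597, fail to reject H0.


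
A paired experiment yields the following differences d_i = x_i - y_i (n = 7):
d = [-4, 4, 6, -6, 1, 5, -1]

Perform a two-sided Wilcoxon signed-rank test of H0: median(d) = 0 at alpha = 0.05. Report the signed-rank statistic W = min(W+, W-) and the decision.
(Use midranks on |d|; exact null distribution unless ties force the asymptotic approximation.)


Step 1: Drop any zero differences (none here) and take |d_i|.
|d| = [4, 4, 6, 6, 1, 5, 1]
Step 2: Midrank |d_i| (ties get averaged ranks).
ranks: |4|->3.5, |4|->3.5, |6|->6.5, |6|->6.5, |1|->1.5, |5|->5, |1|->1.5
Step 3: Attach original signs; sum ranks with positive sign and with negative sign.
W+ = 3.5 + 6.5 + 1.5 + 5 = 16.5
W- = 3.5 + 6.5 + 1.5 = 11.5
(Check: W+ + W- = 28 should equal n(n+1)/2 = 28.)
Step 4: Test statistic W = min(W+, W-) = 11.5.
Step 5: Ties in |d|, so use the tie-corrected normal approximation.
        E[W] = n(n+1)/4 = 7*8/4 = 14.
        Tie groups: |d|=1 (t=2), |d|=4 (t=2), |d|=6 (t=2); sum(t^3 - t) = 18.
        Var[W] = n(n+1)(2n+1)/24 - sum(t^3-t)/48 = 840/24 - 18/48 = 34.625.
        z = (W - E[W]) / sqrt(Var[W]) = (11.5 - 14) / 5.8843 = -0.4249.
        Two-sided p = 2*Phi(z) = 0.670939.
Step 6: alpha = 0.05. fail to reject H0.

W+ = 16.5, W- = 11.5, W = min = 11.5, p = 0.670939, fail to reject H0.


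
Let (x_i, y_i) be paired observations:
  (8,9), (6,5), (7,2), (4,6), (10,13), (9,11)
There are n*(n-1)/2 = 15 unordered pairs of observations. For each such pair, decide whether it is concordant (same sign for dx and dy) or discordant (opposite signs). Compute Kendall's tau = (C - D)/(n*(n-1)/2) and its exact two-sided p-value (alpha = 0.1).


Step 1: Enumerate the 15 unordered pairs (i,j) with i<j and classify each by sign(x_j-x_i) * sign(y_j-y_i).
  (1,2):dx=-2,dy=-4->C; (1,3):dx=-1,dy=-7->C; (1,4):dx=-4,dy=-3->C; (1,5):dx=+2,dy=+4->C
  (1,6):dx=+1,dy=+2->C; (2,3):dx=+1,dy=-3->D; (2,4):dx=-2,dy=+1->D; (2,5):dx=+4,dy=+8->C
  (2,6):dx=+3,dy=+6->C; (3,4):dx=-3,dy=+4->D; (3,5):dx=+3,dy=+11->C; (3,6):dx=+2,dy=+9->C
  (4,5):dx=+6,dy=+7->C; (4,6):dx=+5,dy=+5->C; (5,6):dx=-1,dy=-2->C
Step 2: C = 12, D = 3, total pairs = 15.
Step 3: tau = (C - D)/(n(n-1)/2) = (12 - 3)/15 = 0.600000.
Step 4: Exact two-sided p-value (enumerate n! = 720 permutations of y under H0): p = 0.136111.
Step 5: alpha = 0.1. fail to reject H0.

tau_b = 0.6000 (C=12, D=3), p = 0.136111, fail to reject H0.


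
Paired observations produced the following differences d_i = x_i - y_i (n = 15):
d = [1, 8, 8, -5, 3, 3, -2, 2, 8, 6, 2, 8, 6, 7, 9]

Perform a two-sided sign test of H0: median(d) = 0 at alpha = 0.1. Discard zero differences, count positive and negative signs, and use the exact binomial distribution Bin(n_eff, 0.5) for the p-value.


Step 1: Discard zero differences. Original n = 15; n_eff = number of nonzero differences = 15.
Nonzero differences (with sign): +1, +8, +8, -5, +3, +3, -2, +2, +8, +6, +2, +8, +6, +7, +9
Step 2: Count signs: positive = 13, negative = 2.
Step 3: Under H0: P(positive) = 0.5, so the number of positives S ~ Bin(15, 0.5).
Step 4: Two-sided exact p-value = sum of Bin(15,0.5) probabilities at or below the observed probability = 0.007385.
Step 5: alpha = 0.1. reject H0.

n_eff = 15, pos = 13, neg = 2, p = 0.007385, reject H0.


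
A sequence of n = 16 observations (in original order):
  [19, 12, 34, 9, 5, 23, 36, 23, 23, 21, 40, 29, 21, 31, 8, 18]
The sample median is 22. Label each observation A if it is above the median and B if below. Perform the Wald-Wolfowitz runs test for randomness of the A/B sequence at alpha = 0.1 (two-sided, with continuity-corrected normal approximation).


Step 1: Compute median = 22; label A = above, B = below.
Labels in order: BBABBAAAABAABABB  (n_A = 8, n_B = 8)
Step 2: Count runs R = 9.
Step 3: Under H0 (random ordering), E[R] = 2*n_A*n_B/(n_A+n_B) + 1 = 2*8*8/16 + 1 = 9.0000.
        Var[R] = 2*n_A*n_B*(2*n_A*n_B - n_A - n_B) / ((n_A+n_B)^2 * (n_A+n_B-1)) = 14336/3840 = 3.7333.
        SD[R] = 1.9322.
Step 4: R = E[R], so z = 0 with no continuity correction.
Step 5: Two-sided p-value via normal approximation = 2*(1 - Phi(|z|)) = 1.000000.
Step 6: alpha = 0.1. fail to reject H0.

R = 9, z = 0.0000, p = 1.000000, fail to reject H0.


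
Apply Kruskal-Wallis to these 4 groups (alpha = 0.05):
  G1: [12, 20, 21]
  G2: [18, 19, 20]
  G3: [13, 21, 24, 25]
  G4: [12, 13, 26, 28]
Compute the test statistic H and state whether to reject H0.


Step 1: Combine all N = 14 observations and assign midranks.
sorted (value, group, rank): (12,G1,1.5), (12,G4,1.5), (13,G3,3.5), (13,G4,3.5), (18,G2,5), (19,G2,6), (20,G1,7.5), (20,G2,7.5), (21,G1,9.5), (21,G3,9.5), (24,G3,11), (25,G3,12), (26,G4,13), (28,G4,14)
Step 2: Sum ranks within each group.
R_1 = 18.5 (n_1 = 3)
R_2 = 18.5 (n_2 = 3)
R_3 = 36 (n_3 = 4)
R_4 = 32 (n_4 = 4)
Step 3: H = 12/(N(N+1)) * sum(R_i^2/n_i) - 3(N+1)
     = 12/(14*15) * (18.5^2/3 + 18.5^2/3 + 36^2/4 + 32^2/4) - 3*15
     = 0.057143 * 808.167 - 45
     = 1.180952.
Step 4: Ties present; correction factor C = 1 - 24/(14^3 - 14) = 0.991209. Corrected H = 1.180952 / 0.991209 = 1.191426.
Step 5: Under H0, H ~ chi^2(3); p-value = 0.755061.
Step 6: alpha = 0.05. fail to reject H0.

H = 1.1914, df = 3, p = 0.755061, fail to reject H0.
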